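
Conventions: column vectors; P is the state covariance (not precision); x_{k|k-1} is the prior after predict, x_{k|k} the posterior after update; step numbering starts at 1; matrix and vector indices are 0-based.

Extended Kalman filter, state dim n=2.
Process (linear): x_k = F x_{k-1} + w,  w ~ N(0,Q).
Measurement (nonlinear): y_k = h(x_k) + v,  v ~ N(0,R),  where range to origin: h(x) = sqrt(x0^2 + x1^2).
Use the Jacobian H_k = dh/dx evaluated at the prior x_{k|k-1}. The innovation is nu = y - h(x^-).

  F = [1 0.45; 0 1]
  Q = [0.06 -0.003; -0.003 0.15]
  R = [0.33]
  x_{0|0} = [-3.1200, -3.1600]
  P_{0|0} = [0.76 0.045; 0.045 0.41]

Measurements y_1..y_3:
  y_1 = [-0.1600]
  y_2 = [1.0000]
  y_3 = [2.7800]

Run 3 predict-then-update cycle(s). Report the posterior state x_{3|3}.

step 1: x^-=[-4.5420, -3.1600]  P^-=[0.9435 0.2265; 0.2265 0.5600]  H_jac=[-0.8209 -0.5711]  S=[1.3608]  K=[-0.6642; -0.3717]  nu=[-5.6931]  x^+=[-0.7605, -1.0441]  P^+=[0.3432 -0.1094; -0.1094 0.3720]
step 2: x^-=[-1.2304, -1.0441]  P^-=[0.3800 0.0550; 0.0550 0.5220]  H_jac=[-0.7625 -0.6470]  S=[0.8237]  K=[-0.3949; -0.4610]  nu=[-0.6137]  x^+=[-0.9880, -0.7612]  P^+=[0.2515 -0.0950; -0.0950 0.3470]
step 3: x^-=[-1.3306, -0.7612]  P^-=[0.2963 0.0582; 0.0582 0.4970]  H_jac=[-0.8680 -0.4966]  S=[0.7260]  K=[-0.3941; -0.4095]  nu=[1.2471]  x^+=[-1.8220, -1.2720]  P^+=[0.1836 -0.0590; -0.0590 0.3752]

x_post = [-1.8220, -1.2720]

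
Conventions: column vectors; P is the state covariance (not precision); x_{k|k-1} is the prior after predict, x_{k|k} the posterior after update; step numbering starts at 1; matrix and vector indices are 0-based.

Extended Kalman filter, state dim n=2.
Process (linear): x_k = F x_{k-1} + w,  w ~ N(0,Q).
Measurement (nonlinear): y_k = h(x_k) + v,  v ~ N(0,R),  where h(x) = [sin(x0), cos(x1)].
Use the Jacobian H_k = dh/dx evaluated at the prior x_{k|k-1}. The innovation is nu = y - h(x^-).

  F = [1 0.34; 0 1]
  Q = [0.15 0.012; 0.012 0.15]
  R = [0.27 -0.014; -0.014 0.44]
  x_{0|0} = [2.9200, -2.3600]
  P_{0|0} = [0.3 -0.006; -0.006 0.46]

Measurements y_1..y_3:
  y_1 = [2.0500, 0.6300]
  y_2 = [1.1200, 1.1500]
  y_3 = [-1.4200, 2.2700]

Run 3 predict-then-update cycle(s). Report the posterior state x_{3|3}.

step 1: x^-=[2.1176, -2.3600]  P^-=[0.4991 0.1624; 0.1624 0.6100]  H_jac=[-0.5200 0.0000; 0.0000 0.7044]  S=[0.4049 -0.0735; -0.0735 0.7427]  K=[-0.6241 0.0923; -0.1054 0.5681]  nu=[1.1958, 1.3398]  x^+=[1.4949, -1.7249]  P^+=[0.3266 0.0700; 0.0700 0.3570]
step 2: x^-=[0.9084, -1.7249]  P^-=[0.5655 0.2034; 0.2034 0.5070]  H_jac=[0.6150 0.0000; 0.0000 0.9882]  S=[0.4839 0.1096; 0.1096 0.9350]  K=[0.6883 0.1343; 0.1409 0.5193]  nu=[0.3315, 1.3035]  x^+=[1.3116, -1.0013]  P^+=[0.2991 0.0500; 0.0500 0.2292]
step 3: x^-=[0.9712, -1.0013]  P^-=[0.5097 0.1400; 0.1400 0.3792]  H_jac=[0.5643 0.0000; 0.0000 0.8422]  S=[0.4323 0.0525; 0.0525 0.7090]  K=[0.6510 0.1180; 0.1292 0.4409]  nu=[-2.2455, 1.7308]  x^+=[-0.2863, -0.5282]  P^+=[0.3085 0.0509; 0.0509 0.2282]

x_post = [-0.2863, -0.5282]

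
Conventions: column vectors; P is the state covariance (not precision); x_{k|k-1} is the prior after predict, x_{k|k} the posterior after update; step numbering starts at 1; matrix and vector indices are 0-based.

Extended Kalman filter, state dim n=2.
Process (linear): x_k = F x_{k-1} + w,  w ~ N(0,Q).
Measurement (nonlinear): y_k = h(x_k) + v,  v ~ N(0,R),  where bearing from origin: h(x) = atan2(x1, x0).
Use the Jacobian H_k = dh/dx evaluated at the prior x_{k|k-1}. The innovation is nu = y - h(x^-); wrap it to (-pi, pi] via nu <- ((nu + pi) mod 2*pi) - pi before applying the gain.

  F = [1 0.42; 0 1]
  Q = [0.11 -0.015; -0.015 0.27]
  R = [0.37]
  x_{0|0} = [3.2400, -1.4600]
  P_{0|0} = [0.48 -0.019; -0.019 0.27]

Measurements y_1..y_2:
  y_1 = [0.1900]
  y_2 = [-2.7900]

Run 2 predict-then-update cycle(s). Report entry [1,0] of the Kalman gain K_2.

step 1: x^-=[2.6268, -1.4600]  P^-=[0.6217 0.0794; 0.0794 0.5400]  H_jac=[0.1617 0.2908]  S=[0.4394]  K=[0.2813; 0.3867]  nu=[0.6973]  x^+=[2.8229, -1.1904]  P^+=[0.5869 0.0316; 0.0316 0.4743]
step 2: x^-=[2.3230, -1.1904]  P^-=[0.8071 0.2158; 0.2158 0.7443]  H_jac=[0.1747 0.3410]  S=[0.5069]  K=[0.4234; 0.5751]  nu=[-2.3164]  x^+=[1.3422, -2.5225]  P^+=[0.7163 0.0924; 0.0924 0.5767]

K[1,0] = 0.5751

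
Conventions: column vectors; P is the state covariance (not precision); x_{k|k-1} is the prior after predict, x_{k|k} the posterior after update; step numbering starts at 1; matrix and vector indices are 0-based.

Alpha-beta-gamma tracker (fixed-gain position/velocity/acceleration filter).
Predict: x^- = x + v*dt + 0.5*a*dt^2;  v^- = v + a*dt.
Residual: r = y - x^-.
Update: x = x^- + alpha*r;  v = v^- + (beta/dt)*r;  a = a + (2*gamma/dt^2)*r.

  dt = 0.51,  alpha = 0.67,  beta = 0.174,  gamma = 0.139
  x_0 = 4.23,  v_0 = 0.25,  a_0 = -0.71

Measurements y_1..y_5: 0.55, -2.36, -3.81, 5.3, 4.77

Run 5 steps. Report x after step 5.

step 1: x_pred=4.2652  r=-3.7152  x^+=1.7760  v^+=-1.3796  a^+=-4.6808
step 2: x_pred=0.4637  r=-2.8237  x^+=-1.4282  v^+=-4.7302  a^+=-7.6988
step 3: x_pred=-4.8418  r=1.0318  x^+=-4.1505  v^+=-8.3046  a^+=-6.5960
step 4: x_pred=-9.2436  r=14.5436  x^+=0.5006  v^+=-6.7066  a^+=8.9486
step 5: x_pred=-1.7560  r=6.5260  x^+=2.6164  v^+=0.0837  a^+=15.9237

x_post = 2.6164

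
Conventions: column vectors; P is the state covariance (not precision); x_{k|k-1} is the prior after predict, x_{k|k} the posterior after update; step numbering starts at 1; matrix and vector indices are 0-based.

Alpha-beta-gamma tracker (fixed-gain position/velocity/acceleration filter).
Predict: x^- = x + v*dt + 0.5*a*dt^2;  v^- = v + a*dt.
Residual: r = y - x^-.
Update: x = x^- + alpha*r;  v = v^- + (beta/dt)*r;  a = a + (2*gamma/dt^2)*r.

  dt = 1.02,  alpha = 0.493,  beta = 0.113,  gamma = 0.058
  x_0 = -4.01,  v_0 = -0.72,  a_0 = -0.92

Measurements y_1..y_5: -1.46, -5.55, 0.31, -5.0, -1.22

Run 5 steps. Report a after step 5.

a_post = 0.8372

step 1: x_pred=-5.2230  r=3.7630  x^+=-3.3678  v^+=-1.2415  a^+=-0.5004
step 2: x_pred=-4.8945  r=-0.6555  x^+=-5.2177  v^+=-1.8246  a^+=-0.5735
step 3: x_pred=-7.3771  r=7.6871  x^+=-3.5874  v^+=-1.5580  a^+=0.2836
step 4: x_pred=-5.0290  r=0.0290  x^+=-5.0147  v^+=-1.2655  a^+=0.2868
step 5: x_pred=-6.1564  r=4.9364  x^+=-3.7227  v^+=-0.4262  a^+=0.8372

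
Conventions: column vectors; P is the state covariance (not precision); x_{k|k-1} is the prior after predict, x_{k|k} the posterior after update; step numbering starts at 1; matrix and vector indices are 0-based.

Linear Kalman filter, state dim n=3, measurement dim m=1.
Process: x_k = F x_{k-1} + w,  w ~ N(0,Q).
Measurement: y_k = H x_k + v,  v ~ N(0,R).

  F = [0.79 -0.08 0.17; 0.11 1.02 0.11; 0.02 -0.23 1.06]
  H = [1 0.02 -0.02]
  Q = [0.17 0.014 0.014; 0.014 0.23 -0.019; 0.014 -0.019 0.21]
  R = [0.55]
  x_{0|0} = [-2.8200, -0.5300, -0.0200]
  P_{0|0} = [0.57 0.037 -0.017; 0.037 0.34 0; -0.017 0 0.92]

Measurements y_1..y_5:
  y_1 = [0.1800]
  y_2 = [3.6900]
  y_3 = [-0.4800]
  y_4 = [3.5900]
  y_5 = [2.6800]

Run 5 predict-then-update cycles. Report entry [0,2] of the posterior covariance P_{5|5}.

step 1: x^-=[-2.1888, -0.8530, 0.0443]  P^-=[0.5453 0.0807 0.1740; 0.0807 0.6097 0.0076; 0.1740 0.0076 1.2609]  S=[1.0923]  K=[0.4975; 0.0849; 0.1363]  nu=[2.3867]  x^+=[-1.0014, -0.6504, 0.3697]  P^+=[0.2749 0.0346 0.0999; 0.0346 0.6018 -0.0051; 0.0999 -0.0051 1.2406]
step 2: x^-=[-0.6762, -0.7329, 0.5214]  P^-=[0.4039 0.0492 0.3313; 0.0492 0.8835 -0.0086; 0.3313 -0.0086 1.6422]  S=[0.9436]  K=[0.4220; 0.0711; 0.3161]  nu=[4.3913]  x^+=[1.1771, -0.4207, 1.9093]  P^+=[0.2358 0.0209 0.2054; 0.0209 0.8787 -0.0298; 0.2054 -0.0298 1.5480]
step 3: x^-=[1.2881, -0.0896, 2.1442]  P^-=[0.4209 0.0252 0.4854; 0.0252 1.1688 -0.0513; 0.4854 -0.0513 2.0189]  S=[0.9538]  K=[0.4316; 0.0520; 0.4655]  nu=[-1.7234]  x^+=[0.5443, -0.1793, 1.3419]  P^+=[0.2432 0.0038 0.2938; 0.0038 1.1662 -0.0744; 0.2938 -0.0744 1.8123]
step 4: x^-=[0.6724, 0.0246, 1.4745]  P^-=[0.4621 -0.0043 0.6214; -0.0043 1.4594 -0.1244; 0.6214 -0.1244 2.3567]  S=[0.9887]  K=[0.4547; 0.0277; 0.5783]  nu=[2.9466]  x^+=[2.0122, 0.1061, 3.1786]  P^+=[0.2576 -0.0168 0.3614; -0.0168 1.4587 -0.1402; 0.3614 -0.1402 2.0261]
step 5: x^-=[2.1215, 0.6792, 3.3851]  P^-=[0.5017 -0.0430 0.7343; -0.0430 1.7488 -0.2294; 0.7343 -0.2294 2.6476]  S=[1.0225]  K=[0.4754; -0.0034; 0.6619]  nu=[0.6126]  x^+=[2.4128, 0.6772, 3.7906]  P^+=[0.2706 -0.0414 0.4126; -0.0414 1.7488 -0.2271; 0.4126 -0.2271 2.1997]

P_post[0,2] = 0.4126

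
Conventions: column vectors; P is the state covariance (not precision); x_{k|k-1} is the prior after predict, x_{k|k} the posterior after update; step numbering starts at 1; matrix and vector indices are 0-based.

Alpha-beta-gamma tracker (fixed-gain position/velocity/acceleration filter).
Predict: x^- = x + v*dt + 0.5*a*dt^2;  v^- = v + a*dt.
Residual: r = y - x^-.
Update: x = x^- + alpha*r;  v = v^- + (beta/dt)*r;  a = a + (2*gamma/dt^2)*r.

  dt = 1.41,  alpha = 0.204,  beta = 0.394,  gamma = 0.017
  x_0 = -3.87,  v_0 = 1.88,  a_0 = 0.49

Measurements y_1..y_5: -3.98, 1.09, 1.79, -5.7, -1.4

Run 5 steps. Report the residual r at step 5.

step 1: x_pred=-0.7321  r=-3.2479  x^+=-1.3947  v^+=1.6633  a^+=0.4345
step 2: x_pred=1.3825  r=-0.2925  x^+=1.3228  v^+=2.1942  a^+=0.4295
step 3: x_pred=4.8435  r=-3.0535  x^+=4.2206  v^+=1.9465  a^+=0.3772
step 4: x_pred=7.3401  r=-13.0401  x^+=4.6799  v^+=-1.1655  a^+=0.1542
step 5: x_pred=3.1899  r=-4.5899  x^+=2.2536  v^+=-2.2306  a^+=0.0757

resid = -4.5899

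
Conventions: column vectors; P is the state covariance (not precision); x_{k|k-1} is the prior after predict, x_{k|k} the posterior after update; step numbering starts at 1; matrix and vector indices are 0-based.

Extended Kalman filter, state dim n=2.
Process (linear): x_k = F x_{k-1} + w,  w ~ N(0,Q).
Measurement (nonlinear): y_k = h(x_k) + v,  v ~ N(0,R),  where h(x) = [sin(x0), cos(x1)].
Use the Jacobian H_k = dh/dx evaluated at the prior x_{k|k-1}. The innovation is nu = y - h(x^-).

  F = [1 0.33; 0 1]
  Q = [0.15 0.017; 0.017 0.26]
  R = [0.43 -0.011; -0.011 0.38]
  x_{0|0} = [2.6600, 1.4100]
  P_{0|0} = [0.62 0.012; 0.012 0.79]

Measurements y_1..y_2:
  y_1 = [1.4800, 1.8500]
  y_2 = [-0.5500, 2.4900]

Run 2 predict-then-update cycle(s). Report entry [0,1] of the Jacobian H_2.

step 1: x^-=[3.1253, 1.4100]  P^-=[0.8640 0.2897; 0.2897 1.0500]  H_jac=[-0.9999 0.0000; 0.0000 -0.9871]  S=[1.2937 0.2749; 0.2749 1.4031]  K=[-0.6515 -0.0761; -0.0698 -0.7250]  nu=[1.4637, 1.6899]  x^+=[2.0430, 0.0826]  P^+=[0.2794 0.0221; 0.0221 0.2783]
step 2: x^-=[2.0702, 0.0826]  P^-=[0.4742 0.1309; 0.1309 0.5383]  H_jac=[-0.4789 0.0000; 0.0000 -0.0825]  S=[0.5388 -0.0058; -0.0058 0.3837]  K=[-0.4219 -0.0346; -0.1176 -0.1175]  nu=[-1.4279, 1.4934]  x^+=[2.6211, 0.0750]  P^+=[0.3780 0.1029; 0.1029 0.5257]

H_jac[0,1] = 0.0000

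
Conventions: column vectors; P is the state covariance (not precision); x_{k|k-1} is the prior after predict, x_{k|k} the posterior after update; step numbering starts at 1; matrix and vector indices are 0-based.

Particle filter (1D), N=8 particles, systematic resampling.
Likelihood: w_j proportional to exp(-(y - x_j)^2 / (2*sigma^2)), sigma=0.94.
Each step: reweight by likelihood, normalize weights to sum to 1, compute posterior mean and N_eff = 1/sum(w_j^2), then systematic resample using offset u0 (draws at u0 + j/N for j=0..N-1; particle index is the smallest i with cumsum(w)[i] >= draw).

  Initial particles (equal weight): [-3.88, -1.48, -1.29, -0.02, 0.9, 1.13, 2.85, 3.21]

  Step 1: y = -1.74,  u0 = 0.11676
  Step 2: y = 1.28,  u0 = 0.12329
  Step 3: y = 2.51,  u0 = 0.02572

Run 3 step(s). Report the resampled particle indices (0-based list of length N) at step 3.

step 1: w=[0.0349, 0.4486, 0.4156, 0.0874, 0.0090, 0.0044, 0.0000, 0.0000]  mean=-1.3242  Neff=2.6112  idx=[1, 1, 1, 2, 2, 2, 2, 4]
step 2: w=[0.0127, 0.0127, 0.0127, 0.0225, 0.0225, 0.0225, 0.0225, 0.8718]  mean=0.6120  Neff=1.3114  idx=[6, 7, 7, 7, 7, 7, 7, 7]
step 3: w=[0.0002, 0.1428, 0.1428, 0.1428, 0.1428, 0.1428, 0.1428, 0.1428]  mean=0.8996  Neff=7.0024  idx=[1, 2, 2, 3, 4, 5, 6, 7]

resampled_idx = [1, 2, 2, 3, 4, 5, 6, 7]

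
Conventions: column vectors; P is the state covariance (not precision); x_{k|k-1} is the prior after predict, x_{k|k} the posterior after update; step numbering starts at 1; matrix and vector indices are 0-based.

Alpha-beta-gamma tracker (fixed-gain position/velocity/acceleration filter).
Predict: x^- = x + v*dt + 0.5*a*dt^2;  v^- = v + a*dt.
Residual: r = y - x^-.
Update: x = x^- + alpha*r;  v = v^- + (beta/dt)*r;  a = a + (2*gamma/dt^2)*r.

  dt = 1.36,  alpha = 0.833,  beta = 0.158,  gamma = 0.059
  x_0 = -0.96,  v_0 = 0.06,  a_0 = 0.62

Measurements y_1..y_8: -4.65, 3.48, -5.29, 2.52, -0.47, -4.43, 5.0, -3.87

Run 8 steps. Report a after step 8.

a_post = -0.5988

step 1: x_pred=-0.3050  r=-4.3450  x^+=-3.9244  v^+=0.3984  a^+=0.3428
step 2: x_pred=-3.0655  r=6.5455  x^+=2.3869  v^+=1.6251  a^+=0.7604
step 3: x_pred=5.3002  r=-10.5902  x^+=-3.5214  v^+=1.4289  a^+=0.0848
step 4: x_pred=-1.4998  r=4.0198  x^+=1.8487  v^+=2.0111  a^+=0.3412
step 5: x_pred=4.8994  r=-5.3694  x^+=0.4267  v^+=1.8514  a^+=-0.0013
step 6: x_pred=2.9433  r=-7.3733  x^+=-3.1987  v^+=0.9930  a^+=-0.4717
step 7: x_pred=-2.2845  r=7.2845  x^+=3.7835  v^+=1.1977  a^+=-0.0070
step 8: x_pred=5.4059  r=-9.2759  x^+=-2.3209  v^+=0.1105  a^+=-0.5988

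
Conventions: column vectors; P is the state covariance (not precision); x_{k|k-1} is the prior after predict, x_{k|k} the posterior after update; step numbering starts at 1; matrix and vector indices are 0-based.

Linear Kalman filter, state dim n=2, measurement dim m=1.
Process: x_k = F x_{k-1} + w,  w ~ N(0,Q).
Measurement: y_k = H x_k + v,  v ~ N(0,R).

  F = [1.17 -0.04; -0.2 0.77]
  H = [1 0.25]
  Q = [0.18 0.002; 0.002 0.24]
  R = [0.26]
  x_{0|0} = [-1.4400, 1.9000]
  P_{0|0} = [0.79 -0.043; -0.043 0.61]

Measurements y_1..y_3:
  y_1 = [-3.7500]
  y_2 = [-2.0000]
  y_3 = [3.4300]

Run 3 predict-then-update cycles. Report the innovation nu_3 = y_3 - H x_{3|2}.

step 1: x^-=[-1.7608, 1.7510]  P^-=[1.2664 -0.2407; -0.2407 0.6465]  S=[1.4465]  K=[0.8339; -0.0547]  nu=[-2.4270]  x^+=[-3.7847, 1.8837]  P^+=[0.2605 -0.1748; -0.1748 0.6422]
step 2: x^-=[-4.5034, 2.2074]  P^-=[0.5540 -0.2376; -0.2376 0.6850]  S=[0.7380]  K=[0.6702; -0.0899]  nu=[1.9516]  x^+=[-3.1955, 2.0320]  P^+=[0.2225 -0.1931; -0.1931 0.6790]
step 3: x^-=[-3.8201, 2.2037]  P^-=[0.5038 -0.2465; -0.2465 0.7110]  S=[0.6850]  K=[0.6455; -0.1004]  nu=[6.6991]  x^+=[0.5043, 1.5311]  P^+=[0.2184 -0.2021; -0.2021 0.7041]

innov = [6.6991]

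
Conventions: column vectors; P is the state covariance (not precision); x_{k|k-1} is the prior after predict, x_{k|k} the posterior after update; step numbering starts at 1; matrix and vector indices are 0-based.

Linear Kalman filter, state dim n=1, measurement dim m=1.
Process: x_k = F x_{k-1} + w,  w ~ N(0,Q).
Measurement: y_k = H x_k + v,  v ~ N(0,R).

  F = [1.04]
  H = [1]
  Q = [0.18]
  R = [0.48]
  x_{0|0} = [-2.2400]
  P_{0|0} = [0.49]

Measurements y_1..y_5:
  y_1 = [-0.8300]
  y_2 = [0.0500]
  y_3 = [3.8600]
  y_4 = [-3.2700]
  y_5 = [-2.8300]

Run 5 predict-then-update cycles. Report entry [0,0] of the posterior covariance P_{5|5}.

step 1: x^-=[-2.3296]  P^-=[0.7100]  S=[1.1900]  K=[0.5966]  nu=[1.4996]  x^+=[-1.4349]  P^+=[0.2864]
step 2: x^-=[-1.4923]  P^-=[0.4898]  S=[0.9698]  K=[0.5050]  nu=[1.5423]  x^+=[-0.7134]  P^+=[0.2424]
step 3: x^-=[-0.7419]  P^-=[0.4422]  S=[0.9222]  K=[0.4795]  nu=[4.6019]  x^+=[1.4647]  P^+=[0.2302]
step 4: x^-=[1.5233]  P^-=[0.4289]  S=[0.9089]  K=[0.4719]  nu=[-4.7933]  x^+=[-0.7387]  P^+=[0.2265]
step 5: x^-=[-0.7683]  P^-=[0.4250]  S=[0.9050]  K=[0.4696]  nu=[-2.0617]  x^+=[-1.7365]  P^+=[0.2254]

P_post[0,0] = 0.2254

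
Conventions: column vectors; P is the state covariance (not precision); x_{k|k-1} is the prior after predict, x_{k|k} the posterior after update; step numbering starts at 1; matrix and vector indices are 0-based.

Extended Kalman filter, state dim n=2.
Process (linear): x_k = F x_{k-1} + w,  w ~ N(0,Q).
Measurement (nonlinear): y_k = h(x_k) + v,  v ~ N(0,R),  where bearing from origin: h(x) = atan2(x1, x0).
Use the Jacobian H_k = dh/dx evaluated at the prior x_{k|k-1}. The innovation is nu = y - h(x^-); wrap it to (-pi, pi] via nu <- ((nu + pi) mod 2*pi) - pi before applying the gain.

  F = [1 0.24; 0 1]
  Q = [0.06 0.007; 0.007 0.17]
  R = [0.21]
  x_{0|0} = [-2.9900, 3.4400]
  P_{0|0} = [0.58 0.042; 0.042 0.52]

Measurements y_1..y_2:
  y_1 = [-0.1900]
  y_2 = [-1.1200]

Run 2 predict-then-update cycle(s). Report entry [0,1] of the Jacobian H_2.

H_jac[0,1] = 0.0196

step 1: x^-=[-2.1644, 3.4400]  P^-=[0.6901 0.1738; 0.1738 0.6900]  H_jac=[-0.2083 -0.1310]  S=[0.2613]  K=[-0.6373; -0.4846]  nu=[-2.3224]  x^+=[-0.6844, 4.5654]  P^+=[0.5840 0.0931; 0.0931 0.6286]
step 2: x^-=[0.4113, 4.5654]  P^-=[0.7249 0.2510; 0.2510 0.7986]  H_jac=[-0.2173 0.0196]  S=[0.2424]  K=[-0.6295; -0.1605]  nu=[-2.6010]  x^+=[2.0487, 4.9829]  P^+=[0.6289 0.2265; 0.2265 0.7924]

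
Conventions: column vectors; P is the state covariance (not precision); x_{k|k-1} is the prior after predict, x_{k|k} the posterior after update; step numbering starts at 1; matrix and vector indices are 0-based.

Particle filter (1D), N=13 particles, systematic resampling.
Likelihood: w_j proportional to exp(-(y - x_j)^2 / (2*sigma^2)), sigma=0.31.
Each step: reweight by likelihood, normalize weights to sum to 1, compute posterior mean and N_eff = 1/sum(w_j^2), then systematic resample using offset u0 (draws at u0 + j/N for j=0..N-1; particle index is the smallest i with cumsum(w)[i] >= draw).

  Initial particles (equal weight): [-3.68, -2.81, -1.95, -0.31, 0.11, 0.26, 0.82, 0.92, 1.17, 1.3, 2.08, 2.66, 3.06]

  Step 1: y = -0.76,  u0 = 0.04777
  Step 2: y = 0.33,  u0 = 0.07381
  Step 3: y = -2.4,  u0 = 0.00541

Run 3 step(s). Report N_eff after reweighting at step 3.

step 1: w=[0.0000, 0.0000, 0.0017, 0.9342, 0.0522, 0.0119, 0.0000, 0.0000, 0.0000, 0.0000, 0.0000, 0.0000, 0.0000]  mean=-0.2840  Neff=1.1422  idx=[3, 3, 3, 3, 3, 3, 3, 3, 3, 3, 3, 3, 4]
step 2: w=[0.0539, 0.0539, 0.0539, 0.0539, 0.0539, 0.0539, 0.0539, 0.0539, 0.0539, 0.0539, 0.0539, 0.0539, 0.3531]  mean=-0.1617  Neff=6.2684  idx=[1, 2, 4, 5, 7, 8, 9, 11, 12, 12, 12, 12, 12]
step 3: w=[0.1250, 0.1250, 0.1250, 0.1250, 0.1250, 0.1250, 0.1250, 0.1250, 0.0000, 0.0000, 0.0000, 0.0000, 0.0000]  mean=-0.3100  Neff=8.0004  idx=[0, 0, 1, 1, 2, 3, 3, 4, 4, 5, 6, 6, 7]

N_eff = 8.0004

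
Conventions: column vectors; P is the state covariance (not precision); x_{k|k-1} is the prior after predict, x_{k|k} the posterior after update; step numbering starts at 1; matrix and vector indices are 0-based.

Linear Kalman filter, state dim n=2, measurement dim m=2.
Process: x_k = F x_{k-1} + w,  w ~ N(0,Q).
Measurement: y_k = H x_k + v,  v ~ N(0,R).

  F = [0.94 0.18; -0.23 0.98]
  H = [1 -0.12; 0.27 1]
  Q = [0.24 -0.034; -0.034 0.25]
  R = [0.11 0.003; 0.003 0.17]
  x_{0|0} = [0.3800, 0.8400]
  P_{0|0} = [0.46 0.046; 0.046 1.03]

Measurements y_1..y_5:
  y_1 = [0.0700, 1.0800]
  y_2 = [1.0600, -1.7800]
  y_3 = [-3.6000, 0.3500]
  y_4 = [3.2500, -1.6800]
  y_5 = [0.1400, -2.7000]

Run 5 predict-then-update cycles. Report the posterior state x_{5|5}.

x_post = [0.2076, -2.3605]

step 1: x^-=[0.5084, 0.7358]  P^-=[0.6954 0.0887; 0.0887 1.2428]  S=[0.8020 0.1275; 0.1275 1.5114]  K=[0.8359 0.1124; -0.2114 0.8560]  nu=[-0.3501, 0.2069]  x^+=[0.2390, 0.9869]  P^+=[0.0919 -0.0032; -0.0032 0.1457]
step 2: x^-=[0.4023, 0.9122]  P^-=[0.3248 -0.0310; -0.0310 0.3963]  S=[0.4480 0.0132; 0.0132 0.5732]  K=[0.7310 0.0822; -0.1953 0.6812]  nu=[0.7672, -2.8008]  x^+=[0.7330, -1.1456]  P^+=[0.0800 -0.0054; -0.0054 0.1167]
step 3: x^-=[0.4828, -1.2913]  P^-=[0.3126 -0.0355; -0.0355 0.3688]  S=[0.4365 0.0088; 0.0088 0.5424]  K=[0.7245 0.0784; -0.1962 0.6654]  nu=[-4.2378, 1.5109]  x^+=[-2.4688, 0.5453]  P^+=[0.0792 -0.0059; -0.0059 0.1141]
step 4: x^-=[-2.2225, 1.1023]  P^-=[0.3117 -0.0362; -0.0362 0.3664]  S=[0.4357 0.0082; 0.0082 0.5396]  K=[0.7240 0.0779; -0.1964 0.6639]  nu=[5.6048, -2.1822]  x^+=[1.6651, -1.4476]  P^+=[0.0792 -0.0060; -0.0060 0.1139]
step 5: x^-=[1.3046, -1.8016]  P^-=[0.3116 -0.0363; -0.0363 0.3662]  S=[0.4356 0.0081; 0.0081 0.5394]  K=[0.7239 0.0779; -0.1965 0.6638]  nu=[-1.3808, -1.2506]  x^+=[0.2076, -2.3605]  P^+=[0.0792 -0.0060; -0.0060 0.1139]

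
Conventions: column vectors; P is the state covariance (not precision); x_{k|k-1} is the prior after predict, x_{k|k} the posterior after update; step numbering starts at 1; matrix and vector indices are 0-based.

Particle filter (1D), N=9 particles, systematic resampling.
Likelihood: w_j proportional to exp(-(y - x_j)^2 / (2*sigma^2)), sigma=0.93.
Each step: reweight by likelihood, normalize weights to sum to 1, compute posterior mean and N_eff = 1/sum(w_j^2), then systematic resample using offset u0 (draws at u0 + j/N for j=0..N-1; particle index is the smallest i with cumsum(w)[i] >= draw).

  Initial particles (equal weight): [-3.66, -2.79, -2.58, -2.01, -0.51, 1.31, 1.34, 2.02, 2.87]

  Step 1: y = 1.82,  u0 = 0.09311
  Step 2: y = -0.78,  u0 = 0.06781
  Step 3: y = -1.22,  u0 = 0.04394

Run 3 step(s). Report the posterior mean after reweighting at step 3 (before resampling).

step 1: w=[0.0000, 0.0000, 0.0000, 0.0001, 0.0132, 0.2619, 0.2664, 0.2974, 0.1609]  mean=1.7560  Neff=3.9349  idx=[5, 5, 6, 6, 6, 7, 7, 8, 8]
step 2: w=[0.1973, 0.1973, 0.1834, 0.1834, 0.1834, 0.0265, 0.0265, 0.0011, 0.0011]  mean=1.3676  Neff=5.5509  idx=[0, 0, 1, 2, 2, 3, 3, 4, 5]
step 3: w=[0.1304, 0.1304, 0.1304, 0.1193, 0.1193, 0.1193, 0.1193, 0.1193, 0.0122]  mean=1.3366  Neff=8.1737  idx=[0, 1, 2, 2, 3, 4, 5, 6, 7]

post_mean = 1.3366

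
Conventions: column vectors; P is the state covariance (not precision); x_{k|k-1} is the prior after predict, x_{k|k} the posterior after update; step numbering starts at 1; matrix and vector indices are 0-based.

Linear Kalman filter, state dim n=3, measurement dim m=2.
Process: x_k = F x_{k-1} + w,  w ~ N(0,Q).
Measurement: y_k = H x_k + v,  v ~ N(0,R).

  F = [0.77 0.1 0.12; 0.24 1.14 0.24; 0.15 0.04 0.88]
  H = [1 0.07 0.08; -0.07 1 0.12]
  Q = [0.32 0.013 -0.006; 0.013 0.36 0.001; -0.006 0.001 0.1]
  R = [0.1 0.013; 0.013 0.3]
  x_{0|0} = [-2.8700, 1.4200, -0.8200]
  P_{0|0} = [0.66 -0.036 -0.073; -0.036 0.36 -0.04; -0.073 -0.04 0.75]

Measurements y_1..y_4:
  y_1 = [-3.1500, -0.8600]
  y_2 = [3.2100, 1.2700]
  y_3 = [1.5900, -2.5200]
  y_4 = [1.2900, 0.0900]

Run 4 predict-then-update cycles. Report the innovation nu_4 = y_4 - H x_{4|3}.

step 1: x^-=[-2.1663, 0.7332, -1.0953]  P^-=[0.7057 0.1431 0.0947; 0.1431 0.8591 0.1345; 0.0947 0.1345 0.6737]  S=[0.8509 0.1953; 0.1953 1.1829]  K=[0.8623 -0.0536; 0.0869 0.7171; 0.1509 0.1515]  nu=[-0.9474, -1.6134]  x^+=[-2.8968, -0.5061, -1.4828]  P^+=[0.0876 0.0049 -0.0304; 0.0049 0.2201 -0.0289; -0.0304 -0.0289 0.6182]
step 2: x^-=[-2.4591, -1.6280, -1.7596]  P^-=[0.3775 0.0654 0.0467; 0.0654 0.6700 0.1089; 0.0467 0.1089 0.5711]  S=[0.5023 0.1190; 0.1190 0.9963]  K=[0.7796 -0.0484; 0.0819 0.6713; 0.1623 0.1554]  nu=[5.9238, 2.9370]  x^+=[2.0169, 0.8285, -0.3418]  P^+=[0.0789 0.0039 -0.0228; 0.0039 0.2047 -0.0162; -0.0228 -0.0162 0.5278]
step 3: x^-=[1.5949, 1.3465, 0.0349]  P^-=[0.3724 0.0621 0.0425; 0.0621 0.6515 0.1033; 0.0425 0.1033 0.5037]  S=[0.4955 0.1132; 0.1132 0.9760]  K=[0.7782 -0.0481; 0.0819 0.6663; 0.1479 0.1476]  nu=[-0.1019, -3.7591]  x^+=[1.6963, -1.1665, -0.5349]  P^+=[0.0785 0.0036 -0.0198; 0.0036 0.2026 -0.0112; -0.0198 -0.0112 0.4667]
step 4: x^-=[1.1253, -1.0511, -0.2629]  P^-=[0.3719 0.0612 0.0385; 0.0612 0.6482 0.0960; 0.0385 0.0960 0.4575]  S=[0.4938 0.1105; 0.1105 0.9704]  K=[0.7787 -0.0477; 0.0823 0.6660; 0.1349 0.1374]  nu=[0.2593, 1.2514]  x^+=[1.2676, -0.1963, -0.0560]  P^+=[0.0785 0.0035 -0.0182; 0.0035 0.2023 -0.0094; -0.0182 -0.0094 0.4261]

innov = [0.2593, 1.2514]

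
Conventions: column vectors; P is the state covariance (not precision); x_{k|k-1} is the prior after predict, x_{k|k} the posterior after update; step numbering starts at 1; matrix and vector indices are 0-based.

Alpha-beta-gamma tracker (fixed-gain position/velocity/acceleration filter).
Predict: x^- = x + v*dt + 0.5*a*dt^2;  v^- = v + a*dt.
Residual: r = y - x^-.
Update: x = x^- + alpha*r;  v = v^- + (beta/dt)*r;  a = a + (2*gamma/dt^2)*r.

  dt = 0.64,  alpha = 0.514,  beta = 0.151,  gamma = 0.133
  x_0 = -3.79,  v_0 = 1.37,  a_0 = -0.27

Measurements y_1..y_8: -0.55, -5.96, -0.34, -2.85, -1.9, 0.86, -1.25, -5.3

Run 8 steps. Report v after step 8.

v_post = 0.3079

step 1: x_pred=-2.9685  r=2.4185  x^+=-1.7254  v^+=1.7678  a^+=1.3006
step 2: x_pred=-0.3276  r=-5.6324  x^+=-3.2227  v^+=1.2713  a^+=-2.3571
step 3: x_pred=-2.8918  r=2.5518  x^+=-1.5802  v^+=0.3648  a^+=-0.7000
step 4: x_pred=-1.4900  r=-1.3600  x^+=-2.1891  v^+=-0.4041  a^+=-1.5832
step 5: x_pred=-2.7719  r=0.8719  x^+=-2.3237  v^+=-1.2116  a^+=-1.0169
step 6: x_pred=-3.3074  r=4.1674  x^+=-1.1654  v^+=-0.8792  a^+=1.6894
step 7: x_pred=-1.3820  r=0.1320  x^+=-1.3142  v^+=0.2332  a^+=1.7752
step 8: x_pred=-0.8013  r=-4.4987  x^+=-3.1137  v^+=0.3079  a^+=-1.1463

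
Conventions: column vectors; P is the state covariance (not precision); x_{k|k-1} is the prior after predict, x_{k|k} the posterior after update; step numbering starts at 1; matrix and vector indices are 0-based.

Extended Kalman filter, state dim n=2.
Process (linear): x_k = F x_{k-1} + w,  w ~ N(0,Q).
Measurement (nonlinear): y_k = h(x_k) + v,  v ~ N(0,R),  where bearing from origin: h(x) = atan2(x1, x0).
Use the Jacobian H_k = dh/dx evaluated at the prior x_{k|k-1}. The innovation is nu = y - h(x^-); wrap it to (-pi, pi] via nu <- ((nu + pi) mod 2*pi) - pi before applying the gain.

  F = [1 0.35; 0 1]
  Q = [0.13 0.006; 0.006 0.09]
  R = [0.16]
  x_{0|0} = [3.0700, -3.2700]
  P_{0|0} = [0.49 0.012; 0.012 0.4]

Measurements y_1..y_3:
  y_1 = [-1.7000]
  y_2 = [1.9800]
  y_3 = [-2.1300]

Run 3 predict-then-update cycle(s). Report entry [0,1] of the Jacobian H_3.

H_jac[0,1] = -0.1115

step 1: x^-=[1.9255, -3.2700]  P^-=[0.6774 0.1580; 0.1580 0.4900]  H_jac=[0.2271 0.1337]  S=[0.2133]  K=[0.8203; 0.4754]  nu=[-0.6614]  x^+=[1.3830, -3.5844]  P^+=[0.5339 0.0748; 0.0748 0.4418]
step 2: x^-=[0.1285, -3.5844]  P^-=[0.7704 0.2355; 0.2355 0.5318]  H_jac=[0.2786 0.0100]  S=[0.2212]  K=[0.9812; 0.3206]  nu=[-2.7682]  x^+=[-2.5876, -4.4720]  P^+=[0.5575 0.1659; 0.1659 0.5091]
step 3: x^-=[-4.1528, -4.4720]  P^-=[0.8660 0.3500; 0.3500 0.5991]  H_jac=[0.1201 -0.1115]  S=[0.1706]  K=[0.3808; -0.1452]  nu=[0.1892]  x^+=[-4.0808, -4.4995]  P^+=[0.8412 0.3595; 0.3595 0.5955]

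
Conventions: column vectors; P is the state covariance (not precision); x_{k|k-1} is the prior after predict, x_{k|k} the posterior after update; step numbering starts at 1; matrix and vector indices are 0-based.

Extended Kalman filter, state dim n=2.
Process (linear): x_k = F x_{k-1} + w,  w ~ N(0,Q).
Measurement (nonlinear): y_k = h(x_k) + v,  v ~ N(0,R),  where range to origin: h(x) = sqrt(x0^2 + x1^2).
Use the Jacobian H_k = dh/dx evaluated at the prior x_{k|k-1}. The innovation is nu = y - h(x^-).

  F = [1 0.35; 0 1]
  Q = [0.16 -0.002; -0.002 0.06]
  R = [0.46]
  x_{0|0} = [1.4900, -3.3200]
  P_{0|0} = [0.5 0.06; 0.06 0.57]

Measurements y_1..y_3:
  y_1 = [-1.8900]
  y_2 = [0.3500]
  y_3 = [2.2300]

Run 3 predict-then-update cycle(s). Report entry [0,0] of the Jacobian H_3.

step 1: x^-=[0.3280, -3.3200]  P^-=[0.7718 0.2575; 0.2575 0.6300]  H_jac=[0.0983 -0.9952]  S=[1.0410]  K=[-0.1733; -0.5779]  nu=[-5.2262]  x^+=[1.2335, -0.2996]  P^+=[0.7406 0.1533; 0.1533 0.2823]
step 2: x^-=[1.1287, -0.2996]  P^-=[1.0424 0.2501; 0.2501 0.3423]  H_jac=[0.9665 -0.2565]  S=[1.3324]  K=[0.7081; 0.1155]  nu=[-0.8178]  x^+=[0.5497, -0.3940]  P^+=[0.3744 0.1411; 0.1411 0.3245]
step 3: x^-=[0.4117, -0.3940]  P^-=[0.6730 0.2527; 0.2527 0.3845]  H_jac=[0.7225 -0.6914]  S=[0.7426]  K=[0.4195; -0.1121]  nu=[1.6601]  x^+=[1.1081, -0.5802]  P^+=[0.5423 0.2876; 0.2876 0.3752]

H_jac[0,0] = 0.7225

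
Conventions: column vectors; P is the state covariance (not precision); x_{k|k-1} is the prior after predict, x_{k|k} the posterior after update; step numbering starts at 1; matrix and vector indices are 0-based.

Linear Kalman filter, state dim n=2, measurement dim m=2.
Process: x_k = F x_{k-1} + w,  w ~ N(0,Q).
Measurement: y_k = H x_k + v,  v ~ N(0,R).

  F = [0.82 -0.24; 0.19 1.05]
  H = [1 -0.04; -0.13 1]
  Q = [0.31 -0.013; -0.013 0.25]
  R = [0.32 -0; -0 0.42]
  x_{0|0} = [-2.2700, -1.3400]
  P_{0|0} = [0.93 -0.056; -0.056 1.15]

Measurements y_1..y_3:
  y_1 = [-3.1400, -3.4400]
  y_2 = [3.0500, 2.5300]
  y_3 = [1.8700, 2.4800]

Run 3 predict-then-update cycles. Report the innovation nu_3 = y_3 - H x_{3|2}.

innov = [1.0374, 2.5596]

step 1: x^-=[-1.5398, -1.8383]  P^-=[1.0236 -0.2036; -0.2036 1.5291]  S=[1.3623 -0.3989; -0.3989 2.0193]  K=[0.7520 -0.0182; 0.0331 0.7769]  nu=[-1.6737, -1.8019]  x^+=[-2.7657, -3.2936]  P^+=[0.2416 0.0238; 0.0238 0.3294]
step 2: x^-=[-1.4774, -3.9838]  P^-=[0.4821 -0.0390; -0.0390 0.6314]  S=[0.8062 -0.1271; -0.1271 1.0696]  K=[0.5961 -0.0242; 0.0144 0.5967]  nu=[4.3681, 6.3217]  x^+=[0.9733, -0.1487]  P^+=[0.1913 0.0147; 0.0147 0.2525]
step 3: x^-=[0.8338, 0.0288]  P^-=[0.4474 -0.0348; -0.0348 0.5412]  S=[0.7711 -0.1148; -0.1148 0.9778]  K=[0.5780 -0.0272; 0.0100 0.5593]  nu=[1.0374, 2.5596]  x^+=[1.3637, 1.4707]  P^+=[0.1855 0.0127; 0.0127 0.2365]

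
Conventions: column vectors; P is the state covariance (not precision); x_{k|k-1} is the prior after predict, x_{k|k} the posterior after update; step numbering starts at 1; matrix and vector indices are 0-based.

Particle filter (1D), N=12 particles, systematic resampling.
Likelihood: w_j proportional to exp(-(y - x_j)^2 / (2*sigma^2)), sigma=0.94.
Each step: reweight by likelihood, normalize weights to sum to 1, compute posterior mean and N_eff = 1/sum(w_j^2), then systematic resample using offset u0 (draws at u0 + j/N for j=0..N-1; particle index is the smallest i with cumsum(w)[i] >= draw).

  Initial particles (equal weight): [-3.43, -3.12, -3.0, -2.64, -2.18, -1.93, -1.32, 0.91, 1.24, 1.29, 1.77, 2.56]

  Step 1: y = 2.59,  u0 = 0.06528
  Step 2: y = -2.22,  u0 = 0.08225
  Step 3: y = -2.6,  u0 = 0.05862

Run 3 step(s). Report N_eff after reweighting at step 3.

N_eff = 8.1034

step 1: w=[0.0000, 0.0000, 0.0000, 0.0000, 0.0000, 0.0000, 0.0001, 0.0771, 0.1357, 0.1463, 0.2602, 0.3805]  mean=1.8619  Neff=3.8713  idx=[7, 8, 9, 9, 10, 10, 10, 11, 11, 11, 11, 11]
step 2: w=[0.5351, 0.1563, 0.1283, 0.1283, 0.0167, 0.0167, 0.0167, 0.0003, 0.0003, 0.0003, 0.0003, 0.0003]  mean=1.1050  Neff=2.9021  idx=[0, 0, 0, 0, 0, 0, 1, 1, 2, 3, 3, 8]
step 3: w=[0.1405, 0.1405, 0.1405, 0.1405, 0.1405, 0.1405, 0.0356, 0.0356, 0.0286, 0.0286, 0.0286, 0.0000]  mean=0.9662  Neff=8.1034  idx=[0, 1, 1, 2, 2, 3, 3, 4, 5, 5, 7, 10]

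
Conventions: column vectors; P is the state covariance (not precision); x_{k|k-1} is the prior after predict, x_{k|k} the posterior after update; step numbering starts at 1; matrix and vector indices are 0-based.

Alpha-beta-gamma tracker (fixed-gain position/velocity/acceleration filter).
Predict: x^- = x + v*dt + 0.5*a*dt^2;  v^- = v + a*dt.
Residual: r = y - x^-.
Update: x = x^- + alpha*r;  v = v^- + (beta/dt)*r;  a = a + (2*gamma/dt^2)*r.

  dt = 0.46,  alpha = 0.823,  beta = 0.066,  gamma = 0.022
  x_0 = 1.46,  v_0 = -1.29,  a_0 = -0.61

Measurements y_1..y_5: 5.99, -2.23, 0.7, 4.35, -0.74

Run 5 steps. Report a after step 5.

step 1: x_pred=0.8021  r=5.1879  x^+=5.0717  v^+=-0.8262  a^+=0.4688
step 2: x_pred=4.7413  r=-6.9713  x^+=-0.9961  v^+=-1.6108  a^+=-0.9808
step 3: x_pred=-1.8408  r=2.5408  x^+=0.2503  v^+=-1.6975  a^+=-0.4525
step 4: x_pred=-0.5784  r=4.9284  x^+=3.4777  v^+=-1.1985  a^+=0.5723
step 5: x_pred=2.9869  r=-3.7269  x^+=-0.0803  v^+=-1.4699  a^+=-0.2026

a_post = -0.2026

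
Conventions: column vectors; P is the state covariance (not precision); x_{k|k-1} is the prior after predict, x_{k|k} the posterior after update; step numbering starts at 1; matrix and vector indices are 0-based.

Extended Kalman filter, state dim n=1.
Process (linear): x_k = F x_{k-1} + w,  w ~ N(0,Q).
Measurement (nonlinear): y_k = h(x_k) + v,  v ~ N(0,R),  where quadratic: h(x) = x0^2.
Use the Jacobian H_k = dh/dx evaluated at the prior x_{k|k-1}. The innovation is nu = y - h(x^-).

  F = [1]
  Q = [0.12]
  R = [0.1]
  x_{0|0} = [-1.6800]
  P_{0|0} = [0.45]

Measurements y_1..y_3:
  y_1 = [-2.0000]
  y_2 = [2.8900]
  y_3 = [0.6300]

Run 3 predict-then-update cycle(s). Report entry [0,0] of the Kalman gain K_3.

K[0,0] = -0.2853

step 1: x^-=[-1.6800]  P^-=[0.5700]  H_jac=[-3.3600]  S=[6.5351]  K=[-0.2931]  nu=[-4.8224]  x^+=[-0.2667]  P^+=[0.0087]
step 2: x^-=[-0.2667]  P^-=[0.1287]  H_jac=[-0.5334]  S=[0.1366]  K=[-0.5026]  nu=[2.8189]  x^+=[-1.6834]  P^+=[0.0942]
step 3: x^-=[-1.6834]  P^-=[0.2142]  H_jac=[-3.3668]  S=[2.5282]  K=[-0.2853]  nu=[-2.2039]  x^+=[-1.0547]  P^+=[0.0085]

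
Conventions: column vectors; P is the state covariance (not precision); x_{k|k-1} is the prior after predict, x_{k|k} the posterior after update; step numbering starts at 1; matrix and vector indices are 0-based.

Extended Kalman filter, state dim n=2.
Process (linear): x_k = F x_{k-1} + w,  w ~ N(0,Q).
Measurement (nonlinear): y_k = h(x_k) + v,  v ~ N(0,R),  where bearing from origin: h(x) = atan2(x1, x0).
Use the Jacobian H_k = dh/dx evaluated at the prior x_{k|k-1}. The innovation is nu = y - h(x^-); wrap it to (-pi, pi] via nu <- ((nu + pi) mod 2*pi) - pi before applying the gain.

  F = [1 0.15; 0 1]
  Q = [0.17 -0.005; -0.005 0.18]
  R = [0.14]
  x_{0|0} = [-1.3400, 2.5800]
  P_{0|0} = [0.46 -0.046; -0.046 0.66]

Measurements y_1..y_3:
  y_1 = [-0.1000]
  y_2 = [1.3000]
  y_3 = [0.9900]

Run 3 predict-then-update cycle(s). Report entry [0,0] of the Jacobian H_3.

H_jac[0,0] = -0.2089

step 1: x^-=[-0.9530, 2.5800]  P^-=[0.6310 0.0480; 0.0480 0.8400]  H_jac=[-0.3411 -0.1260]  S=[0.2309]  K=[-0.9585; -0.5293]  nu=[-2.0246]  x^+=[0.9875, 3.6516]  P^+=[0.4190 -0.0691; -0.0691 0.7753]
step 2: x^-=[1.5353, 3.6516]  P^-=[0.5857 0.0422; 0.0422 0.9553]  H_jac=[-0.2327 0.0978]  S=[0.1789]  K=[-0.7386; 0.4675]  nu=[0.1272]  x^+=[1.4413, 3.7111]  P^+=[0.4881 0.1040; 0.1040 0.9162]
step 3: x^-=[1.9980, 3.7111]  P^-=[0.7099 0.2364; 0.2364 1.0962]  H_jac=[-0.2089 0.1125]  S=[0.1737]  K=[-0.7005; 0.4254]  nu=[-0.0869]  x^+=[2.0589, 3.6741]  P^+=[0.6246 0.2882; 0.2882 1.0648]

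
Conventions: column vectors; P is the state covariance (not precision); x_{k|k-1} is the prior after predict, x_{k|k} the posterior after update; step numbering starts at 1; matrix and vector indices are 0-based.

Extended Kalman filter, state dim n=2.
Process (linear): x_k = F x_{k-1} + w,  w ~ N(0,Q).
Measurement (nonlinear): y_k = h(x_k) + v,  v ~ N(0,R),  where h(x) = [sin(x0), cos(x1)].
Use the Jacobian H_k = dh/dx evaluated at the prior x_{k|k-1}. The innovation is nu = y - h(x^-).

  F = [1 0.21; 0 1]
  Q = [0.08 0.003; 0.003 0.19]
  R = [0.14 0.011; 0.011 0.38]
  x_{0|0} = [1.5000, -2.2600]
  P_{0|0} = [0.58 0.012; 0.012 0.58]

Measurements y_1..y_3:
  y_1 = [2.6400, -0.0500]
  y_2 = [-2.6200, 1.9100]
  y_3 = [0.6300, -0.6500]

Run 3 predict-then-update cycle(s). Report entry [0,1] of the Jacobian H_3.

H_jac[0,1] = 0.0000

step 1: x^-=[1.0254, -2.2600]  P^-=[0.6906 0.1368; 0.1368 0.7700]  H_jac=[0.5188 0.0000; 0.0000 0.7718]  S=[0.3259 0.0658; 0.0658 0.8386]  K=[1.0913 0.0403; 0.0760 0.7027]  nu=[1.7851, 0.5859]  x^+=[2.9971, -1.7127]  P^+=[0.2954 0.0354; 0.0354 0.3471]
step 2: x^-=[2.6375, -1.7127]  P^-=[0.4056 0.1113; 0.1113 0.5371]  H_jac=[-0.8756 0.0000; 0.0000 0.9899]  S=[0.4509 -0.0855; -0.0855 0.9063]  K=[-0.7784 0.0482; -0.1068 0.5765]  nu=[-3.1030, 2.0514]  x^+=[5.1516, -0.1985]  P^+=[0.1238 0.0098; 0.0098 0.2201]
step 3: x^-=[5.1099, -0.1985]  P^-=[0.2177 0.0591; 0.0591 0.4101]  H_jac=[0.3871 0.0000; 0.0000 0.1972]  S=[0.1726 0.0155; 0.0155 0.3959]  K=[0.4872 0.0103; 0.1145 0.1998]  nu=[1.5520, -1.6304]  x^+=[5.8493, -0.3465]  P^+=[0.1765 0.0471; 0.0471 0.3914]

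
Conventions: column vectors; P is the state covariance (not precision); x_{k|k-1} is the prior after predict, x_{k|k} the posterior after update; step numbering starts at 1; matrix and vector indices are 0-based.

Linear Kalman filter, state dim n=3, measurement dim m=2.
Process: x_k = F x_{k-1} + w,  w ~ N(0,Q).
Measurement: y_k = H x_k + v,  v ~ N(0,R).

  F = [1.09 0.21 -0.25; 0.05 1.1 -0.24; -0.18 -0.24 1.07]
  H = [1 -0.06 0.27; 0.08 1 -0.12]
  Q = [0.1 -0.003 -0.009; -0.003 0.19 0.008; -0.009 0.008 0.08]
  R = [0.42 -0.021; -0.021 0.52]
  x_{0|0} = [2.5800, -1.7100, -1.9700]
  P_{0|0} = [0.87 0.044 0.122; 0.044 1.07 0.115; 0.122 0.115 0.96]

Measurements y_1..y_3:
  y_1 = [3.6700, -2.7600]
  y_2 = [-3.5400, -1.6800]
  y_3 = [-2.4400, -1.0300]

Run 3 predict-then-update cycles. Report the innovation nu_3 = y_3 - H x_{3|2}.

step 1: x^-=[2.9456, -1.2792, -2.1619]  P^-=[1.1824 0.3315 -0.3231; 0.3315 1.4834 -0.3843; -0.3231 -0.3843 1.1667]  S=[1.4910 0.2020; 0.2020 2.1792]  K=[0.7011 0.1483; -0.0037 0.7144; 0.0448 -0.2566]  nu=[1.2314, -1.9759]  x^+=[3.5158, -2.6953, -1.5997]  P^+=[0.3596 0.0034 -0.2520; 0.0034 0.3723 0.0088; -0.2520 0.0088 1.0248]
step 2: x^-=[3.6661, -2.4051, -1.6977]  P^-=[0.7456 0.2344 -0.6762; 0.2344 0.7022 -0.3710; -0.6762 -0.3710 1.3793]  S=[0.8875 0.1488; 0.1488 1.3864]  K=[0.5837 0.2080; 0.0114 0.5509; -0.2503 -0.3991]  nu=[-6.8920, 0.2281]  x^+=[-0.3096, -2.3582, -0.0637]  P^+=[0.3471 0.0214 -0.3890; 0.0214 0.2794 -0.0424; -0.3890 -0.0424 1.0731]
step 3: x^-=[-0.8168, -2.5942, 0.5536]  P^-=[0.8181 0.2912 -0.8680; 0.2912 0.6249 -0.4389; -0.8680 -0.4389 1.5094]  S=[0.8610 0.2116; 0.2116 1.3405]  K=[0.5964 0.2496; 0.0297 0.5182; -0.3930 -0.4523]  nu=[-1.9283, 1.6959]  x^+=[-1.5434, -1.7727, 0.5443]  P^+=[0.3654 0.0356 -0.4370; 0.0356 0.2577 -0.0688; -0.4370 -0.0688 1.0269]

innov = [-1.9283, 1.6959]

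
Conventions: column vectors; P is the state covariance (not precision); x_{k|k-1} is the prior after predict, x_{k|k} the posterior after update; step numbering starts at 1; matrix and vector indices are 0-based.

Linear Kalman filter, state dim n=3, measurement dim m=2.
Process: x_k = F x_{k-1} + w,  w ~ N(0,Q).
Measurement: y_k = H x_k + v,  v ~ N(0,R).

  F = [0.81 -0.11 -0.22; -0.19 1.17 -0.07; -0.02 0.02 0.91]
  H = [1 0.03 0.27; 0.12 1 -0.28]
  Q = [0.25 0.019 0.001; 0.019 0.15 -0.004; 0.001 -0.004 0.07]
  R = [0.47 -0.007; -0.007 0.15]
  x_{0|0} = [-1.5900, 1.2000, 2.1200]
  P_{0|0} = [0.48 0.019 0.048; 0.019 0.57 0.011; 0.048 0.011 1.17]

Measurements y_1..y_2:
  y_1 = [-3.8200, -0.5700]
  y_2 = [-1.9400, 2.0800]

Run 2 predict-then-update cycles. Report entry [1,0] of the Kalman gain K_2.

step 1: x^-=[-1.8863, 1.5577, 1.9850]  P^-=[0.6085 -0.0953 -0.2075; -0.0953 0.9444 -0.0604; -0.2075 -0.0604 1.0379]  S=[1.0363 -0.0442; -0.0442 1.2094]  K=[0.5325 0.0491; -0.0469 0.7837; 0.0553 -0.3088]  nu=[-2.5164, -1.3455]  x^+=[-3.2922, 0.6214, 2.2614]  P^+=[0.3141 -0.0976 -0.2268; -0.0976 0.1961 0.2375; -0.2268 0.2375 0.9179]
step 2: x^-=[-3.2326, 1.1942, 2.1361]  P^-=[0.6126 -0.1909 -0.3831; -0.1909 0.4327 0.2374; -0.3831 0.2374 0.8473]  S=[0.9303 -0.0192; -0.0192 0.5049]  K=[0.5412 0.0005; -0.1084 0.6758; -0.1602 -0.0968]  nu=[0.6800, 1.8718]  x^+=[-2.8635, 2.3855, 1.8460]  P^+=[0.3401 -0.1295 -0.3034; -0.1295 0.1883 0.2524; -0.3034 0.2524 0.8193]

K[1,0] = -0.1084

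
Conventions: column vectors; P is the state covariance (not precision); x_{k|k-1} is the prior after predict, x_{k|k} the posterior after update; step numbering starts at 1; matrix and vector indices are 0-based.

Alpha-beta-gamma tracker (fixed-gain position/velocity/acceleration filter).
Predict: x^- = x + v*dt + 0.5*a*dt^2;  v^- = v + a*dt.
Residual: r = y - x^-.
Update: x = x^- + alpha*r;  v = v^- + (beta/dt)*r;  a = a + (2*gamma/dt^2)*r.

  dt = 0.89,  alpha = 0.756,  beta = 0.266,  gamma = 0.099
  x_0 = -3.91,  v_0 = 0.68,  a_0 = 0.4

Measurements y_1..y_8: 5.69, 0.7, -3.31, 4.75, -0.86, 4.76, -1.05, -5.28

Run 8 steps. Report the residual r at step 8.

resid = -2.7689

step 1: x_pred=-3.1464  r=8.8364  x^+=3.5339  v^+=3.6770  a^+=2.6088
step 2: x_pred=7.8397  r=-7.1397  x^+=2.4421  v^+=3.8650  a^+=0.8241
step 3: x_pred=6.2083  r=-9.5183  x^+=-0.9875  v^+=1.7536  a^+=-1.5551
step 4: x_pred=-0.0427  r=4.7927  x^+=3.5806  v^+=1.8020  a^+=-0.3571
step 5: x_pred=5.0429  r=-5.9029  x^+=0.5803  v^+=-0.2801  a^+=-1.8327
step 6: x_pred=-0.3948  r=5.1548  x^+=3.5022  v^+=-0.3705  a^+=-0.5441
step 7: x_pred=2.9570  r=-4.0070  x^+=-0.0723  v^+=-2.0524  a^+=-1.5457
step 8: x_pred=-2.5111  r=-2.7689  x^+=-4.6044  v^+=-4.2556  a^+=-2.2379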